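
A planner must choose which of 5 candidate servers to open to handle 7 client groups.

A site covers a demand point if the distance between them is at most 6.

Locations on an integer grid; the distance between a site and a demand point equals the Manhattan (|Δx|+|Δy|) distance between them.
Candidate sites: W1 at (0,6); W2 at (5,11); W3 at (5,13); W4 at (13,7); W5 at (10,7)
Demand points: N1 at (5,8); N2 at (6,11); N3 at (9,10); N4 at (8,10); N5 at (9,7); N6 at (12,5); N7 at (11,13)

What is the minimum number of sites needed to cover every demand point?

2

Coverage sets (demand points within 6 of each site):
  W1: {}
  W2: {N1, N2, N3, N4}
  W3: {N1, N2, N4, N7}
  W4: {N5, N6}
  W5: {N1, N3, N4, N5, N6}
No single site covers all 7 demand points.
But {W3, W5} covers everything, so the minimum is 2.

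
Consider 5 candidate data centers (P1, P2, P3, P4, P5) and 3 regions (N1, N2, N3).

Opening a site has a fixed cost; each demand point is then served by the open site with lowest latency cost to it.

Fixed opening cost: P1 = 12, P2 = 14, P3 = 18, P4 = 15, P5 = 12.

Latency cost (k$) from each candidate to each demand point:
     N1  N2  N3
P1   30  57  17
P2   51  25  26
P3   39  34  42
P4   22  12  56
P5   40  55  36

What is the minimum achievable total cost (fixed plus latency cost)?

78

Open {P1, P4}: assign each demand point to its cheapest open site.
  N1→P4 22, N2→P4 12, N3→P1 17
  latency cost 51, fixed 27 → total 78.
Compare {P2, P4}: latency cost 60 + fixed 29 = 89.
Compare {P1, P4, P5}: latency cost 51 + fixed 39 = 90.
Compare {P1, P2, P4}: latency cost 51 + fixed 41 = 92.
All other subsets cost ≥ 89. Minimum total cost: 78.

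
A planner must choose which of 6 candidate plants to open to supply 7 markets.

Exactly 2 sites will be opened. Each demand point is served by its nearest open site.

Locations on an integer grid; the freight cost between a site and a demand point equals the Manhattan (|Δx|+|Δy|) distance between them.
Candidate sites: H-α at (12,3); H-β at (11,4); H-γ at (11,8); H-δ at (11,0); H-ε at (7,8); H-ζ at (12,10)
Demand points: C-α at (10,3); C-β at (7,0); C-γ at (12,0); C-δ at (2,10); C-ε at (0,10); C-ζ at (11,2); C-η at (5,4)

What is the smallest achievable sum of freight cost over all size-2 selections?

Open {H-δ, H-ε}.
  C-α→H-δ 4, C-β→H-δ 4, C-γ→H-δ 1, C-δ→H-ε 7, C-ε→H-ε 9, C-ζ→H-δ 2, C-η→H-ε 6  ⇒ total 33.
Compare {H-α, H-ε}: total 37.
Compare {H-β, H-ε}: total 39.
No size-2 selection does better; minimum is 33.

33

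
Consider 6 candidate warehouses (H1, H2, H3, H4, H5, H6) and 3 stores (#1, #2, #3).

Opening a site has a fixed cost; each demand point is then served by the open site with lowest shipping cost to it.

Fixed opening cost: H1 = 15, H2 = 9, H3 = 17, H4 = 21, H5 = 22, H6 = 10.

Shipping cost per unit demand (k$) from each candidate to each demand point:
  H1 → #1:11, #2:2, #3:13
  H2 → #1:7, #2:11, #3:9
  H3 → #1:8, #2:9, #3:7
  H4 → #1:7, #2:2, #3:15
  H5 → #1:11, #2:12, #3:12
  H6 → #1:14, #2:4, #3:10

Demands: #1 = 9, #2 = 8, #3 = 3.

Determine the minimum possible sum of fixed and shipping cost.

Open {H1, H2}: assign each demand point to its cheapest open site.
  #1→H2 9×7=63, #2→H1 8×2=16, #3→H2 3×9=27
  shipping cost 106, fixed 24 → total 130.
Compare {H2, H4}: shipping cost 106 + fixed 30 = 136.
Compare {H3, H4}: shipping cost 100 + fixed 38 = 138.
Compare {H4, H6}: shipping cost 109 + fixed 31 = 140.
All other subsets cost ≥ 136. Minimum total cost: 130.

130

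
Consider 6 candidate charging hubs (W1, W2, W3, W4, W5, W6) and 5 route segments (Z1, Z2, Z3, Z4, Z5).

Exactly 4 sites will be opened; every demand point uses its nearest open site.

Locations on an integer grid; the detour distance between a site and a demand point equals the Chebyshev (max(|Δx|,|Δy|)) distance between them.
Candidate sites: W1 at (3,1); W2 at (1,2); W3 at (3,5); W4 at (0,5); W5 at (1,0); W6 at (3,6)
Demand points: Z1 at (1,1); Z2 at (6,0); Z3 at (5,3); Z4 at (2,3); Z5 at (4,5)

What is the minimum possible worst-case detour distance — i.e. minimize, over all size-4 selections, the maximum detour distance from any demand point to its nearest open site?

3

Open {W1, W2, W3, W4}.
  Farthest demand point is Z2 at detour distance 3 (to W1); all others are ≤ 3.
With {W1, W2, W3, W5} the worst case is 3.
With {W1, W2, W3, W6} the worst case is 3.
No size-4 selection achieves below 3.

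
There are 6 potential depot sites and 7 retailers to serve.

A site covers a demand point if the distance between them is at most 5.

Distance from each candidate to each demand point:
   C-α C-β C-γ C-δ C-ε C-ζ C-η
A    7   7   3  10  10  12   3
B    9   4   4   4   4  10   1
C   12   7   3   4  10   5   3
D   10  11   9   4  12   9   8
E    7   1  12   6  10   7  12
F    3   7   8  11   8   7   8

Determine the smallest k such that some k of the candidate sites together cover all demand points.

3

Coverage sets (demand points within 5 of each site):
  A: {C-γ, C-η}
  B: {C-β, C-γ, C-δ, C-ε, C-η}
  C: {C-γ, C-δ, C-ζ, C-η}
  D: {C-δ}
  E: {C-β}
  F: {C-α}
No 2 sites suffice: every size-2 union leaves at least one demand point uncovered.
But {B, C, F} covers everything, so the minimum is 3.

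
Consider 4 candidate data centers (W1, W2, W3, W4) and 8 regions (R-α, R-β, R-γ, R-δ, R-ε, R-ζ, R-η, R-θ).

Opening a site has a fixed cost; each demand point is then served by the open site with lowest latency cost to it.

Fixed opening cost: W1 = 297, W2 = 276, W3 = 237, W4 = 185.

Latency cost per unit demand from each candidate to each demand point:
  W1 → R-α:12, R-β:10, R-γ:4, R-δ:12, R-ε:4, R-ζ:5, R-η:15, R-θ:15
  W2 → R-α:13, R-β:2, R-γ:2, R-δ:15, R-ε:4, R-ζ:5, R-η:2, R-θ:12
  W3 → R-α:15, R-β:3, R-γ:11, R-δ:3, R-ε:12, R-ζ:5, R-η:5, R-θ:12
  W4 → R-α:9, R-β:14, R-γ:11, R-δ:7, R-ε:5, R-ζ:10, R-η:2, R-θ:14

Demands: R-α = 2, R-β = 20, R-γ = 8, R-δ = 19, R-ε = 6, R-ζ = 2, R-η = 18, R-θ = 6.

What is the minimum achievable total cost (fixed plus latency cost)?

716

Open {W3}: assign each demand point to its cheapest open site.
  R-α→W3 2×15=30, R-β→W3 20×3=60, R-γ→W3 8×11=88, R-δ→W3 19×3=57, R-ε→W3 6×12=72, R-ζ→W3 2×5=10, R-η→W3 18×5=90, R-θ→W3 6×12=72
  latency cost 479, fixed 237 → total 716.
Compare {W2}: latency cost 509 + fixed 276 = 785.
Compare {W3, W4}: latency cost 371 + fixed 422 = 793.
Compare {W2, W3}: latency cost 281 + fixed 513 = 794.
All other subsets cost ≥ 785. Minimum total cost: 716.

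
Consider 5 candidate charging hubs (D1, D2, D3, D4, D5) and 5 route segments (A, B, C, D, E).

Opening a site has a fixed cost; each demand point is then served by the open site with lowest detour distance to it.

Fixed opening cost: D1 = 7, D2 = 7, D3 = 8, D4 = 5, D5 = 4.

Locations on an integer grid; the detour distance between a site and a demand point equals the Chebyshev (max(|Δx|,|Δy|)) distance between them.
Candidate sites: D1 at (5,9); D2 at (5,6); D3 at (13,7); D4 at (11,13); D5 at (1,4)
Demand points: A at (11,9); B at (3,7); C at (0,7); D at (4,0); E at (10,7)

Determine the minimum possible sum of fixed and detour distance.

27

Open {D3, D5}: assign each demand point to its cheapest open site.
  A→D3 2, B→D5 3, C→D5 3, D→D5 4, E→D3 3
  detour distance 15, fixed 12 → total 27.
Compare {D4, D5}: detour distance 20 + fixed 9 = 29.
Compare {D2}: detour distance 24 + fixed 7 = 31.
Compare {D1, D5}: detour distance 20 + fixed 11 = 31.
All other subsets cost ≥ 29. Minimum total cost: 27.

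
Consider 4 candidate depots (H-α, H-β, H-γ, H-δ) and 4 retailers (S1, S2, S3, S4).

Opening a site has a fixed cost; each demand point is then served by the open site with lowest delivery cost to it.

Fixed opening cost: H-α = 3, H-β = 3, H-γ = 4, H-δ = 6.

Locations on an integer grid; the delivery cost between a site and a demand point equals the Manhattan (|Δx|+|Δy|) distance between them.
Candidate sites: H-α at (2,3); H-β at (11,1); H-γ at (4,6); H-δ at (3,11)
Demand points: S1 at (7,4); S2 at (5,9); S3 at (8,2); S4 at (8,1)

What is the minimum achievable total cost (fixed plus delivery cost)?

Open {H-β, H-γ}: assign each demand point to its cheapest open site.
  S1→H-γ 5, S2→H-γ 4, S3→H-β 4, S4→H-β 3
  delivery cost 16, fixed 7 → total 23.
Compare {H-α, H-β, H-γ}: delivery cost 16 + fixed 10 = 26.
Compare {H-β, H-δ}: delivery cost 18 + fixed 9 = 27.
Compare {H-α, H-β}: delivery cost 22 + fixed 6 = 28.
All other subsets cost ≥ 26. Minimum total cost: 23.

23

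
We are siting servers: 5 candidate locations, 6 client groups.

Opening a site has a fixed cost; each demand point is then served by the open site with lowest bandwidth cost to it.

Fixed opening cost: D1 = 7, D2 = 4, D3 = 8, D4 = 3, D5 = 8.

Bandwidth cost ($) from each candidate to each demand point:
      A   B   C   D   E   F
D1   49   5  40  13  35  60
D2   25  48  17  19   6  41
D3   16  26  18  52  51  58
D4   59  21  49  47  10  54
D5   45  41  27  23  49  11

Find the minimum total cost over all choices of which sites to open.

Open {D1, D2, D3, D5}: assign each demand point to its cheapest open site.
  A→D3 16, B→D1 5, C→D2 17, D→D1 13, E→D2 6, F→D5 11
  bandwidth cost 68, fixed 27 → total 95.
Compare {D1, D2, D5}: bandwidth cost 77 + fixed 19 = 96.
Compare {D1, D2, D3, D4, D5}: bandwidth cost 68 + fixed 30 = 98.
Compare {D1, D2, D4, D5}: bandwidth cost 77 + fixed 22 = 99.
All other subsets cost ≥ 96. Minimum total cost: 95.

95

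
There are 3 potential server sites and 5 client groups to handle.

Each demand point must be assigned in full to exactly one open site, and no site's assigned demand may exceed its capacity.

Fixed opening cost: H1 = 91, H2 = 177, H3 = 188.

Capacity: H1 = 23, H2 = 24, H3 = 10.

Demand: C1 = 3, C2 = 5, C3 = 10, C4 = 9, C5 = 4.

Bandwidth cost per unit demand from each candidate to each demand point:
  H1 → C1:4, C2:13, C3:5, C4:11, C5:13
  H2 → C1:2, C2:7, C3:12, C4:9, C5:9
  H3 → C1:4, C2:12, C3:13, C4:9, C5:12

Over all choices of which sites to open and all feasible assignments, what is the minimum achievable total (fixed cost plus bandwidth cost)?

Open {H1, H2}; cheapest assignment that respects the capacities:
  H1 (cap 23, load 10): C3 — cost 10×5 = 50
  H2 (cap 24, load 21): C1, C2, C4, C5 — cost 3×2 + 5×7 + 9×9 + 4×9 = 158
  Shipping 208, fixed 268 → total 476.
  Any other capacity-feasible assignment to {H1, H2} ships for at least 208.
Compare {H1, H3}: its best feasible assignment gives total 539.
Compare {H2, H3}: its best feasible assignment gives total 643.
Every other set of open sites that can feasibly serve all demand totals ≥ 539 even under its best assignment. Minimum: 476.

476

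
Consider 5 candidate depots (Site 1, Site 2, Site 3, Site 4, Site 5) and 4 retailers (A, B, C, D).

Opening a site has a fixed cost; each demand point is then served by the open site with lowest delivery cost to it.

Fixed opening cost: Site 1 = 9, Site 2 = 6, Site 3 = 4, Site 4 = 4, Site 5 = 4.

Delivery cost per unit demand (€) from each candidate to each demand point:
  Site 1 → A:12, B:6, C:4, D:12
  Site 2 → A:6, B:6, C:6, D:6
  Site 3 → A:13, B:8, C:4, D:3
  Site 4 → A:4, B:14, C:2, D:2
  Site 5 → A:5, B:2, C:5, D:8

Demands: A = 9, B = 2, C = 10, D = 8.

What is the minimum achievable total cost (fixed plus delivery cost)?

Open {Site 4, Site 5}: assign each demand point to its cheapest open site.
  A→Site 4 9×4=36, B→Site 5 2×2=4, C→Site 4 10×2=20, D→Site 4 8×2=16
  delivery cost 76, fixed 8 → total 84.
Compare {Site 3, Site 4, Site 5}: delivery cost 76 + fixed 12 = 88.
Compare {Site 2, Site 4, Site 5}: delivery cost 76 + fixed 14 = 90.
Compare {Site 1, Site 4, Site 5}: delivery cost 76 + fixed 17 = 93.
All other subsets cost ≥ 88. Minimum total cost: 84.

84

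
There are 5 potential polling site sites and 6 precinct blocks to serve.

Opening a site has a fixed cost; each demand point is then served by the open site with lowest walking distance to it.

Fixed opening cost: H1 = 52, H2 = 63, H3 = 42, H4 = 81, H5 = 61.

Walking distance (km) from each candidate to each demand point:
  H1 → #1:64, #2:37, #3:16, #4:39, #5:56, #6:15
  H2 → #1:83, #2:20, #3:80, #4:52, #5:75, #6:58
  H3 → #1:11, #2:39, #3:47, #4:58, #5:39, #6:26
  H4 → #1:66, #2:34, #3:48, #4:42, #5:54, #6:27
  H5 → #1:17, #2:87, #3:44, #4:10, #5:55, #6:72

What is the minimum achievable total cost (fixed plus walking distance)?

251

Open {H1, H3}: assign each demand point to its cheapest open site.
  #1→H3 11, #2→H1 37, #3→H1 16, #4→H1 39, #5→H3 39, #6→H1 15
  walking distance 157, fixed 94 → total 251.
Compare {H3}: walking distance 220 + fixed 42 = 262.
Compare {H1, H5}: walking distance 150 + fixed 113 = 263.
Compare {H3, H5}: walking distance 169 + fixed 103 = 272.
All other subsets cost ≥ 262. Minimum total cost: 251.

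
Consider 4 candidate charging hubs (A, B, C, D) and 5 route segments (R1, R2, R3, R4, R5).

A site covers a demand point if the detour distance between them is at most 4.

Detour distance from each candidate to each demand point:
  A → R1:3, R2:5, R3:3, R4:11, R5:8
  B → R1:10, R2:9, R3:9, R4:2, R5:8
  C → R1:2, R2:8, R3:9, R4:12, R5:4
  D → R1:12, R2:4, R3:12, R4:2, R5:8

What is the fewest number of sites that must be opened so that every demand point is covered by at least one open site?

Coverage sets (demand points within 4 of each site):
  A: {R1, R3}
  B: {R4}
  C: {R1, R5}
  D: {R2, R4}
No 2 sites suffice: every size-2 union leaves at least one demand point uncovered.
But {A, C, D} covers everything, so the minimum is 3.

3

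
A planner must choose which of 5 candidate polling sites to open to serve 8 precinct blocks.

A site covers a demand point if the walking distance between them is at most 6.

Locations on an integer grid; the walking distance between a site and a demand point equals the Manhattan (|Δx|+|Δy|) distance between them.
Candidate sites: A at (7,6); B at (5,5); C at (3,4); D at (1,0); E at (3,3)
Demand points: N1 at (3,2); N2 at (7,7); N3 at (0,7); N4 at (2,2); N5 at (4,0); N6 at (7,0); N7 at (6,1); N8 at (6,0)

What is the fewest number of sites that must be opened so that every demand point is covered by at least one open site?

Coverage sets (demand points within 6 of each site):
  A: {N2, N6, N7}
  B: {N1, N2, N4, N5, N7, N8}
  C: {N1, N3, N4, N5, N7}
  D: {N1, N4, N5, N6, N7, N8}
  E: {N1, N4, N5, N7, N8}
No 2 sites suffice: every size-2 union leaves at least one demand point uncovered.
But {A, B, C} covers everything, so the minimum is 3.

3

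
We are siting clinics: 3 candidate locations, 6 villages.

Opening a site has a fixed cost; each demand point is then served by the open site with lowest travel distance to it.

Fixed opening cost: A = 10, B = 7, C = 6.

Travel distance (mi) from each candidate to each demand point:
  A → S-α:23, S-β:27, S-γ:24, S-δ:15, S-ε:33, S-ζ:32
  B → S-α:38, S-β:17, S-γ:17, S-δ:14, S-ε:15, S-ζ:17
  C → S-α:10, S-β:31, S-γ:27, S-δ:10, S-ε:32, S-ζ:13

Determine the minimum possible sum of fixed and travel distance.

95

Open {B, C}: assign each demand point to its cheapest open site.
  S-α→C 10, S-β→B 17, S-γ→B 17, S-δ→C 10, S-ε→B 15, S-ζ→C 13
  travel distance 82, fixed 13 → total 95.
Compare {A, B, C}: travel distance 82 + fixed 23 = 105.
Compare {A, B}: travel distance 103 + fixed 17 = 120.
Compare {B}: travel distance 118 + fixed 7 = 125.
All other subsets cost ≥ 105. Minimum total cost: 95.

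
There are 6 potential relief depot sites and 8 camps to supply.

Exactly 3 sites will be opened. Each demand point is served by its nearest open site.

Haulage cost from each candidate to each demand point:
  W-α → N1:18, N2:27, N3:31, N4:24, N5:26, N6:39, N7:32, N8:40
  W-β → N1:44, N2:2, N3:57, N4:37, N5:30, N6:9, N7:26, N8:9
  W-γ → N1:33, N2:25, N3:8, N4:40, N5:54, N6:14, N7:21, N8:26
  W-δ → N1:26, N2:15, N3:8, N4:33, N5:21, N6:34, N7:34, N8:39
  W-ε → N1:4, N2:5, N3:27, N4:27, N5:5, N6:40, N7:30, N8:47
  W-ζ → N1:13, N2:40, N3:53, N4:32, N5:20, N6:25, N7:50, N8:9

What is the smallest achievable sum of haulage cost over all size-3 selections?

Open {W-β, W-γ, W-ε}.
  N1→W-ε 4, N2→W-β 2, N3→W-γ 8, N4→W-ε 27, N5→W-ε 5, N6→W-β 9, N7→W-γ 21, N8→W-β 9  ⇒ total 85.
Compare {W-β, W-δ, W-ε}: total 90.
Compare {W-γ, W-ε, W-ζ}: total 93.
No size-3 selection does better; minimum is 85.

85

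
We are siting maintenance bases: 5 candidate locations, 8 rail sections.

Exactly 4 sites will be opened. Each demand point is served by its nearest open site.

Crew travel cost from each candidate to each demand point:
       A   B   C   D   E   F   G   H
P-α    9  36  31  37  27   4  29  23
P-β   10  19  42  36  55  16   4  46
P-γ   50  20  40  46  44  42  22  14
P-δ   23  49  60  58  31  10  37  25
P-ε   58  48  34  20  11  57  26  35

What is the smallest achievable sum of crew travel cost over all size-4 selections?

112

Open {P-α, P-β, P-γ, P-ε}.
  A→P-α 9, B→P-β 19, C→P-α 31, D→P-ε 20, E→P-ε 11, F→P-α 4, G→P-β 4, H→P-γ 14  ⇒ total 112.
Compare {P-α, P-β, P-δ, P-ε}: total 121.
Compare {P-β, P-γ, P-δ, P-ε}: total 122.
No size-4 selection does better; minimum is 112.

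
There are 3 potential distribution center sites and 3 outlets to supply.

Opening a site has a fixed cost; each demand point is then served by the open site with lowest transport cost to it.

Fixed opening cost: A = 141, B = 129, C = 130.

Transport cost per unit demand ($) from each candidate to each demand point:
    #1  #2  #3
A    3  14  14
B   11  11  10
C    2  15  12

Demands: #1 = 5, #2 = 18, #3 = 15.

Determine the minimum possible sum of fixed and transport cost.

Open {B}: assign each demand point to its cheapest open site.
  #1→B 5×11=55, #2→B 18×11=198, #3→B 15×10=150
  transport cost 403, fixed 129 → total 532.
Compare {C}: transport cost 460 + fixed 130 = 590.
Compare {B, C}: transport cost 358 + fixed 259 = 617.
Compare {A}: transport cost 477 + fixed 141 = 618.
All other subsets cost ≥ 590. Minimum total cost: 532.

532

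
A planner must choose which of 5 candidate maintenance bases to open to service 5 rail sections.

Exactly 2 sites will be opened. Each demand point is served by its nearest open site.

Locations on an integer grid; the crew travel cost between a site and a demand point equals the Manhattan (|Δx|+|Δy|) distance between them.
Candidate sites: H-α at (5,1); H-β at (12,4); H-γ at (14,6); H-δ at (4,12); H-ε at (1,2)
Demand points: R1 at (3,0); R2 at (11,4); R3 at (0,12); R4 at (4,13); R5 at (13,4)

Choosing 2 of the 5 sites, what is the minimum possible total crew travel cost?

20

Open {H-β, H-δ}.
  R1→H-β 13, R2→H-β 1, R3→H-δ 4, R4→H-δ 1, R5→H-β 1  ⇒ total 20.
Compare {H-γ, H-δ}: total 26.
Compare {H-α, H-δ}: total 28.
No size-2 selection does better; minimum is 20.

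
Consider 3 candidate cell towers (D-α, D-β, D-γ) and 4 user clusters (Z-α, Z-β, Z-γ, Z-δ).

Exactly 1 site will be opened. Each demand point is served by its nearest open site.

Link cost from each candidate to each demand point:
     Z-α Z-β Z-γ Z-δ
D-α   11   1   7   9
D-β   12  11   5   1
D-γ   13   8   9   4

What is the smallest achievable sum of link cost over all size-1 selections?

28

Open {D-α}.
  Z-α→D-α 11, Z-β→D-α 1, Z-γ→D-α 7, Z-δ→D-α 9  ⇒ total 28.
Compare {D-β}: total 29.
Compare {D-γ}: total 34.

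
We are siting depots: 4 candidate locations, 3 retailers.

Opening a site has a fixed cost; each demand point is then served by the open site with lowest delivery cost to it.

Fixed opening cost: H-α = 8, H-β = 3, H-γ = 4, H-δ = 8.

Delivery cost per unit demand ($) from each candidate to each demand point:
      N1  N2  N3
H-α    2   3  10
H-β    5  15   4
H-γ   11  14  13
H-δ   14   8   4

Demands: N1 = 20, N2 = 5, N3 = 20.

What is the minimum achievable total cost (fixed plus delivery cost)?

Open {H-α, H-β}: assign each demand point to its cheapest open site.
  N1→H-α 20×2=40, N2→H-α 5×3=15, N3→H-β 20×4=80
  delivery cost 135, fixed 11 → total 146.
Compare {H-α, H-β, H-γ}: delivery cost 135 + fixed 15 = 150.
Compare {H-α, H-δ}: delivery cost 135 + fixed 16 = 151.
Compare {H-α, H-β, H-δ}: delivery cost 135 + fixed 19 = 154.
All other subsets cost ≥ 150. Minimum total cost: 146.

146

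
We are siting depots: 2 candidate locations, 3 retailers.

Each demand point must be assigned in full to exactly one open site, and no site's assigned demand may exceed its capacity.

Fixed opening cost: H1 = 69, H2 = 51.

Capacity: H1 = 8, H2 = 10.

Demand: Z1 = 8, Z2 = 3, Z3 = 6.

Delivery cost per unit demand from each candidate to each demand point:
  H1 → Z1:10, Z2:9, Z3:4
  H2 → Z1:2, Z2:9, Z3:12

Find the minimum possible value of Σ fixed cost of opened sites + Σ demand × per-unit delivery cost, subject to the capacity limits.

299

Open {H1, H2}; cheapest assignment that respects the capacities:
  H1 (cap 8, load 8): Z1 — cost 8×10 = 80
  H2 (cap 10, load 9): Z2, Z3 — cost 3×9 + 6×12 = 99
  Shipping 179, fixed 120 → total 299.
  Any other capacity-feasible assignment to {H1, H2} ships for at least 179.
Total demand is 17 and no other set of sites has combined capacity ≥ 17, so {H1, H2} is the only feasible choice of open sites. Minimum: 299.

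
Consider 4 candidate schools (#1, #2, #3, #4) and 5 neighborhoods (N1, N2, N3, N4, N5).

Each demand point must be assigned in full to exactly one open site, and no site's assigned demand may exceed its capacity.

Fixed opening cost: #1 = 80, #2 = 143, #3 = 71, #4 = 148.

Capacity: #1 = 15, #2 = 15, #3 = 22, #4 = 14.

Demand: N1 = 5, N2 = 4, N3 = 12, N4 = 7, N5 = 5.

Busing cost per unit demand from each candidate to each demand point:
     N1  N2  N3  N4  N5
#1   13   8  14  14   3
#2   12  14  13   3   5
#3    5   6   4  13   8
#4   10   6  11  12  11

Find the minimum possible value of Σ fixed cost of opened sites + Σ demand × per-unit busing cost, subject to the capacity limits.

357

Open {#2, #3}; cheapest assignment that respects the capacities:
  #2 (cap 15, load 12): N4, N5 — cost 7×3 + 5×5 = 46
  #3 (cap 22, load 21): N1, N2, N3 — cost 5×5 + 4×6 + 12×4 = 97
  Shipping 143, fixed 214 → total 357.
  Any other capacity-feasible assignment to {#2, #3} ships for at least 143.
Compare {#1, #3}: its best feasible assignment gives total 361.
Compare {#1, #2, #3}: its best feasible assignment gives total 427.
Every other set of open sites that can feasibly serve all demand totals ≥ 361 even under its best assignment. Minimum: 357.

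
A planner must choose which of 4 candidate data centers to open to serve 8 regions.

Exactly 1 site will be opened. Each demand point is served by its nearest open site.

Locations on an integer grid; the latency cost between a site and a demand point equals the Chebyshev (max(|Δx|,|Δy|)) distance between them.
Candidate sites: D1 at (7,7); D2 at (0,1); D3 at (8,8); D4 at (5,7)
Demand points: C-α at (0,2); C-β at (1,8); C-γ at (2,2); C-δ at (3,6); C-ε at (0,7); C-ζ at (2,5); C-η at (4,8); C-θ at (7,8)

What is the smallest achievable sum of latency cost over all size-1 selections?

27

Open {D4}.
  C-α→D4 5, C-β→D4 4, C-γ→D4 5, C-δ→D4 2, C-ε→D4 5, C-ζ→D4 3, C-η→D4 1, C-θ→D4 2  ⇒ total 27.
Compare {D1}: total 38.
Compare {D2}: total 39.
No size-1 selection does better; minimum is 27.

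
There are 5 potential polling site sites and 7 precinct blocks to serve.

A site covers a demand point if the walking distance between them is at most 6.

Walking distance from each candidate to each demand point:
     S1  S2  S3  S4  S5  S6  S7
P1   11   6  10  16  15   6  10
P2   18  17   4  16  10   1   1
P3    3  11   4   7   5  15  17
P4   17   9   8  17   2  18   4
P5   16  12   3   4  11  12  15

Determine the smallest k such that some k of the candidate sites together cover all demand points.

Coverage sets (demand points within 6 of each site):
  P1: {S2, S6}
  P2: {S3, S6, S7}
  P3: {S1, S3, S5}
  P4: {S5, S7}
  P5: {S3, S4}
No 3 sites suffice: every size-3 union leaves at least one demand point uncovered.
But {P1, P2, P3, P5} covers everything, so the minimum is 4.

4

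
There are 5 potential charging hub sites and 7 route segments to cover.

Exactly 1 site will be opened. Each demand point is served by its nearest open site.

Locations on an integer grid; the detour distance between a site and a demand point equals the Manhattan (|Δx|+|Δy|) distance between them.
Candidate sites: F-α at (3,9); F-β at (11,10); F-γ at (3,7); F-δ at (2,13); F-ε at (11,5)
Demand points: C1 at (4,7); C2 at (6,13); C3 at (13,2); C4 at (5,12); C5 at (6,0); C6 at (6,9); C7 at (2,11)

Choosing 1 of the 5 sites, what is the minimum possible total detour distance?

Open {F-α}.
  C1→F-α 3, C2→F-α 7, C3→F-α 17, C4→F-α 5, C5→F-α 12, C6→F-α 3, C7→F-α 3  ⇒ total 50.
Compare {F-γ}: total 52.
Compare {F-δ}: total 65.
No size-1 selection does better; minimum is 50.

50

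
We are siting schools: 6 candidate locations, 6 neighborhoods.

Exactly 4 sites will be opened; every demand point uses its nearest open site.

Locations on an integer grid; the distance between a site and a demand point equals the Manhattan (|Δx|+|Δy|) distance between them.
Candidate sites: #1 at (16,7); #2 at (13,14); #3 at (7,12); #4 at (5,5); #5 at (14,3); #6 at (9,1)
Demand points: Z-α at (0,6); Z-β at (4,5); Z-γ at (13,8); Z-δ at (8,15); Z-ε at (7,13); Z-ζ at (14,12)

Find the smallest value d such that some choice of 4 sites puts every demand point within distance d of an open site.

Open {#1, #2, #3, #4}.
  Farthest demand point is Z-α at distance 6 (to #4); all others are ≤ 6.
With {#2, #3, #4, #5} the worst case is 6.
With {#2, #3, #4, #6} the worst case is 6.
No size-4 selection achieves below 6.

6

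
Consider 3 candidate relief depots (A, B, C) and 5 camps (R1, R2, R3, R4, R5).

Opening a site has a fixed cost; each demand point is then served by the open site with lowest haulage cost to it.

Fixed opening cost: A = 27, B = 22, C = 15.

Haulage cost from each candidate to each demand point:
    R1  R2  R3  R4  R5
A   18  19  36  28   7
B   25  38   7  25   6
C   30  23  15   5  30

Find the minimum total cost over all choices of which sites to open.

Open {B, C}: assign each demand point to its cheapest open site.
  R1→B 25, R2→C 23, R3→B 7, R4→C 5, R5→B 6
  haulage cost 66, fixed 37 → total 103.
Compare {A, C}: haulage cost 64 + fixed 42 = 106.
Compare {C}: haulage cost 103 + fixed 15 = 118.
Compare {A, B, C}: haulage cost 55 + fixed 64 = 119.
All other subsets cost ≥ 106. Minimum total cost: 103.

103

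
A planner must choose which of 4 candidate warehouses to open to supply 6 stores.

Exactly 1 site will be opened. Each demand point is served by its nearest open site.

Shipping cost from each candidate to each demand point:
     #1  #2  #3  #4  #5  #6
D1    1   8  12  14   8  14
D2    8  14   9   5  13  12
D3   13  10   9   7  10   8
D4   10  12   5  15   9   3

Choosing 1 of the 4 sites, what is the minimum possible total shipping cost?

Open {D4}.
  #1→D4 10, #2→D4 12, #3→D4 5, #4→D4 15, #5→D4 9, #6→D4 3  ⇒ total 54.
Compare {D1}: total 57.
Compare {D3}: total 57.
No size-1 selection does better; minimum is 54.

54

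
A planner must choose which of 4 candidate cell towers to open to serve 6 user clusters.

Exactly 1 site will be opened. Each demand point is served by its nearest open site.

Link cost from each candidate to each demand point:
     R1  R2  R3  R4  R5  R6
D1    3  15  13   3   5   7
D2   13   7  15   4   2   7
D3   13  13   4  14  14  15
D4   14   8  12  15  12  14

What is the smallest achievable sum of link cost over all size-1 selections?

Open {D1}.
  R1→D1 3, R2→D1 15, R3→D1 13, R4→D1 3, R5→D1 5, R6→D1 7  ⇒ total 46.
Compare {D2}: total 48.
Compare {D3}: total 73.
No size-1 selection does better; minimum is 46.

46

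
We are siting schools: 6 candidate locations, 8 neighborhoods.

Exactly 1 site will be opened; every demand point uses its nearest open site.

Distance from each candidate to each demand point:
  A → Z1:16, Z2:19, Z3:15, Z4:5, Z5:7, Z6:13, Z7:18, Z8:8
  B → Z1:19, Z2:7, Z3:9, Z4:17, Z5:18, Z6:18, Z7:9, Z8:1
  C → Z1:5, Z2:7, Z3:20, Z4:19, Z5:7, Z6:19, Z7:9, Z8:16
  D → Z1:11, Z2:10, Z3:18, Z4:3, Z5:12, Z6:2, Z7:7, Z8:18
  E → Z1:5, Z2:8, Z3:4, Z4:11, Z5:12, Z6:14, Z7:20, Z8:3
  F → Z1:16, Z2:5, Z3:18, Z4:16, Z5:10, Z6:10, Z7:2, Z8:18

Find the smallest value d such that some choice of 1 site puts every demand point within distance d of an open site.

18

Open {D}.
  Farthest demand point is Z3 at distance 18 (to D); all others are ≤ 18.
With {F} the worst case is 18.
With {A} the worst case is 19.
No size-1 selection achieves below 18.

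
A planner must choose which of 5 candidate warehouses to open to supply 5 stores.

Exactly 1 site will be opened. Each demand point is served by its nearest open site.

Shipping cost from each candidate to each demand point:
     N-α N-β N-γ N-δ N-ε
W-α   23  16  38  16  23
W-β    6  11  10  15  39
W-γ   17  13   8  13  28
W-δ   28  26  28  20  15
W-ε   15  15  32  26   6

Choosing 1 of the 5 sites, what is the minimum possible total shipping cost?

79

Open {W-γ}.
  N-α→W-γ 17, N-β→W-γ 13, N-γ→W-γ 8, N-δ→W-γ 13, N-ε→W-γ 28  ⇒ total 79.
Compare {W-β}: total 81.
Compare {W-ε}: total 94.
No size-1 selection does better; minimum is 79.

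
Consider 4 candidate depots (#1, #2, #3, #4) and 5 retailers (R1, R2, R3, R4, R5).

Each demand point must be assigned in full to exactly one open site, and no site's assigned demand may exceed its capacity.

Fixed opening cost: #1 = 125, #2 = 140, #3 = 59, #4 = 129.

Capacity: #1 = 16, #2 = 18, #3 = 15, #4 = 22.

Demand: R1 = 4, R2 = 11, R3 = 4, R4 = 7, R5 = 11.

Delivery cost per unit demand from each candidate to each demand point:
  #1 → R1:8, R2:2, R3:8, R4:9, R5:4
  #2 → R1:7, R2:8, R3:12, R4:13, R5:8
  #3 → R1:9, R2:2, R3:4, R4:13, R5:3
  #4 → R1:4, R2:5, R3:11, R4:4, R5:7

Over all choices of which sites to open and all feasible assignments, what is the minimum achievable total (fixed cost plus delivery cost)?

336

Open {#3, #4}; cheapest assignment that respects the capacities:
  #3 (cap 15, load 15): R3, R5 — cost 4×4 + 11×3 = 49
  #4 (cap 22, load 22): R1, R2, R4 — cost 4×4 + 11×5 + 7×4 = 99
  Shipping 148, fixed 188 → total 336.
  Any other capacity-feasible assignment to {#3, #4} ships for at least 148.
Compare {#1, #3, #4}: its best feasible assignment gives total 428.
Compare {#1, #4}: its best feasible assignment gives total 429.
Every other set of open sites that can feasibly serve all demand totals ≥ 428 even under its best assignment. Minimum: 336.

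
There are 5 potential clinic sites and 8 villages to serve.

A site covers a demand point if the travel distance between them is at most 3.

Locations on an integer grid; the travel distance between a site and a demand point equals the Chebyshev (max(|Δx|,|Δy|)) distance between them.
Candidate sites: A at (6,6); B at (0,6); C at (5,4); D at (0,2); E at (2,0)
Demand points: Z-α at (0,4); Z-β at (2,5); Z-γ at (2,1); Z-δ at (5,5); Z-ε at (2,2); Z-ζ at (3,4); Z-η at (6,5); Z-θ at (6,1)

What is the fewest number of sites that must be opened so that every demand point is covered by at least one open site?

Coverage sets (demand points within 3 of each site):
  A: {Z-δ, Z-ζ, Z-η}
  B: {Z-α, Z-β, Z-ζ}
  C: {Z-β, Z-γ, Z-δ, Z-ε, Z-ζ, Z-η, Z-θ}
  D: {Z-α, Z-β, Z-γ, Z-ε, Z-ζ}
  E: {Z-γ, Z-ε}
No single site covers all 8 demand points.
But {B, C} covers everything, so the minimum is 2.

2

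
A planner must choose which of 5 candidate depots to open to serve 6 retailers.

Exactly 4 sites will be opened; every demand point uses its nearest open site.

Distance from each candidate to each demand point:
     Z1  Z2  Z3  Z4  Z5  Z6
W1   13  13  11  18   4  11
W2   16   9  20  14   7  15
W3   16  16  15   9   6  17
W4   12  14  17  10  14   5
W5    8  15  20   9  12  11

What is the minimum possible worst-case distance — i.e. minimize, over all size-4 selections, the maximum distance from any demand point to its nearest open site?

Open {W1, W2, W3, W5}.
  Farthest demand point is Z3 at distance 11 (to W1); all others are ≤ 11.
With {W1, W2, W4, W5} the worst case is 11.
With {W1, W2, W3, W4} the worst case is 12.
No size-4 selection achieves below 11.

11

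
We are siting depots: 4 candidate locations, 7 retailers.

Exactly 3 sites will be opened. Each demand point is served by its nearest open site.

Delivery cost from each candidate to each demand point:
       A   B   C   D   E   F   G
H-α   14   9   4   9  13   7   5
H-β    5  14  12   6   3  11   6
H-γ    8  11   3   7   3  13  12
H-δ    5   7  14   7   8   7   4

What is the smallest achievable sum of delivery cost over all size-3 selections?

35

Open {H-β, H-γ, H-δ}.
  A→H-β 5, B→H-δ 7, C→H-γ 3, D→H-β 6, E→H-β 3, F→H-δ 7, G→H-δ 4  ⇒ total 35.
Compare {H-α, H-β, H-δ}: total 36.
Compare {H-α, H-γ, H-δ}: total 36.
No size-3 selection does better; minimum is 35.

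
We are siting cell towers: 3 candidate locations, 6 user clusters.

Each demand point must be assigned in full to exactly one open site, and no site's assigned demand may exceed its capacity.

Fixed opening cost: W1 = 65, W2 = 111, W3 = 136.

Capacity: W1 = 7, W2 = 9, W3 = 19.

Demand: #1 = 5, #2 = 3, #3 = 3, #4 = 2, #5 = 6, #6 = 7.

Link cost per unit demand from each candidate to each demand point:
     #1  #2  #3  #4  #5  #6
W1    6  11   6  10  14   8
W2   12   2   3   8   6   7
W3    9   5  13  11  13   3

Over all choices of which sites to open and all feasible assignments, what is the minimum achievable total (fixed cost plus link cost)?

Open {W2, W3}; cheapest assignment that respects the capacities:
  W2 (cap 9, load 9): #3, #5 — cost 3×3 + 6×6 = 45
  W3 (cap 19, load 17): #1, #2, #4, #6 — cost 5×9 + 3×5 + 2×11 + 7×3 = 103
  Shipping 148, fixed 247 → total 395.
  Any other capacity-feasible assignment to {W2, W3} ships for at least 148.
Compare {W1, W3}: its best feasible assignment gives total 404.
Compare {W1, W2, W3}: its best feasible assignment gives total 443.
Every other set of open sites that can feasibly serve all demand totals ≥ 404 even under its best assignment. Minimum: 395.

395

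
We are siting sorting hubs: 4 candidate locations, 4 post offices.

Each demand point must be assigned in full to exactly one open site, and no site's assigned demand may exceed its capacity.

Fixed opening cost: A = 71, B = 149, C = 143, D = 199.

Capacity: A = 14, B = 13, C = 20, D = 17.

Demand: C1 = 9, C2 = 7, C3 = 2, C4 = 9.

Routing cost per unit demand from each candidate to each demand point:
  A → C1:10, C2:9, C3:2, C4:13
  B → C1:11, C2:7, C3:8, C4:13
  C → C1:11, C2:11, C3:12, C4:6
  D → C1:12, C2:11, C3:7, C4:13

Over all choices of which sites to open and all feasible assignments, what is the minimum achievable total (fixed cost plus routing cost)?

Open {A, C}; cheapest assignment that respects the capacities:
  A (cap 14, load 9): C2, C3 — cost 7×9 + 2×2 = 67
  C (cap 20, load 18): C1, C4 — cost 9×11 + 9×6 = 153
  Shipping 220, fixed 214 → total 434.
  Any other capacity-feasible assignment to {A, C} ships for at least 220.
Compare {B, C}: its best feasible assignment gives total 510.
Compare {A, D}: its best feasible assignment gives total 558.
Every other set of open sites that can feasibly serve all demand totals ≥ 510 even under its best assignment. Minimum: 434.

434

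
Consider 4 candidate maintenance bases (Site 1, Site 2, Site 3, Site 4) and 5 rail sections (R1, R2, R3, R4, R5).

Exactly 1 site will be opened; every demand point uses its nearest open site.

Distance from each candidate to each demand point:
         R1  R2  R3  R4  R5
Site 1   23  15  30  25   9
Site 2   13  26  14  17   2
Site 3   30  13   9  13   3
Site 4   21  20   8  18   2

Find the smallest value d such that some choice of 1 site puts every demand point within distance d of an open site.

21

Open {Site 4}.
  Farthest demand point is R1 at distance 21 (to Site 4); all others are ≤ 21.
With {Site 2} the worst case is 26.
With {Site 1} the worst case is 30.
No size-1 selection achieves below 21.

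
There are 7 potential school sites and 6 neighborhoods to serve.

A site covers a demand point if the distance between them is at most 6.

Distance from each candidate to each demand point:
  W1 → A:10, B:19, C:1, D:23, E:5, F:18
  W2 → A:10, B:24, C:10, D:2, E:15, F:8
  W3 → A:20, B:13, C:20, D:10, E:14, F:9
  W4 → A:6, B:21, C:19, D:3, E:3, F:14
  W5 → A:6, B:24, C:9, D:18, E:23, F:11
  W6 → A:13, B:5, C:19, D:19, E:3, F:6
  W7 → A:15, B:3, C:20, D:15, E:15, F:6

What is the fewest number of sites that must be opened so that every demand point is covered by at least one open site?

Coverage sets (demand points within 6 of each site):
  W1: {C, E}
  W2: {D}
  W3: {}
  W4: {A, D, E}
  W5: {A}
  W6: {B, E, F}
  W7: {B, F}
No 2 sites suffice: every size-2 union leaves at least one demand point uncovered.
But {W1, W4, W6} covers everything, so the minimum is 3.

3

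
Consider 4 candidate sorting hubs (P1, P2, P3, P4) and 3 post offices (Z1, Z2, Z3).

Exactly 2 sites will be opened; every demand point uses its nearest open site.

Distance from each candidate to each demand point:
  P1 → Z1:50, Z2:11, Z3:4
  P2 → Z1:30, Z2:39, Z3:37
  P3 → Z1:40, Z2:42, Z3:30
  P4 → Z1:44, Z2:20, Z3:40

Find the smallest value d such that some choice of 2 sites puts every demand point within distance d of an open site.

Open {P1, P2}.
  Farthest demand point is Z1 at distance 30 (to P2); all others are ≤ 30.
With {P2, P4} the worst case is 37.
With {P2, P3} the worst case is 39.
No size-2 selection achieves below 30.

30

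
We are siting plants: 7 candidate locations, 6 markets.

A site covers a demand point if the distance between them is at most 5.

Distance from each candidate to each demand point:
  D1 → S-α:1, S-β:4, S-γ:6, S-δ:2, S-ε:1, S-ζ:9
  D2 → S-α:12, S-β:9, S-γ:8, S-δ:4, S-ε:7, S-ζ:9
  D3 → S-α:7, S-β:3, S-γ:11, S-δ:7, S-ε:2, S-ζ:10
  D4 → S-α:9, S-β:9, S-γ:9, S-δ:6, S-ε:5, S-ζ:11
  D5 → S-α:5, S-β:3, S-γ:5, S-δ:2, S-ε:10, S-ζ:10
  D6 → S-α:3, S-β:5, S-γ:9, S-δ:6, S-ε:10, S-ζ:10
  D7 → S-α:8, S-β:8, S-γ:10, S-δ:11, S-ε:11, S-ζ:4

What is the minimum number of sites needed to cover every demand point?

Coverage sets (demand points within 5 of each site):
  D1: {S-α, S-β, S-δ, S-ε}
  D2: {S-δ}
  D3: {S-β, S-ε}
  D4: {S-ε}
  D5: {S-α, S-β, S-γ, S-δ}
  D6: {S-α, S-β}
  D7: {S-ζ}
No 2 sites suffice: every size-2 union leaves at least one demand point uncovered.
But {D1, D5, D7} covers everything, so the minimum is 3.

3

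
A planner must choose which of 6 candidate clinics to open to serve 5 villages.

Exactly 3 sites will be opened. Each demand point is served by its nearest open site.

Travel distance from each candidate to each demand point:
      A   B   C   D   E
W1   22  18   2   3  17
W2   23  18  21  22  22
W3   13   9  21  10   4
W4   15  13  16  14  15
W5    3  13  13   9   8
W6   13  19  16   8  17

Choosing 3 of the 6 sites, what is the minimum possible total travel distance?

21

Open {W1, W3, W5}.
  A→W5 3, B→W3 9, C→W1 2, D→W1 3, E→W3 4  ⇒ total 21.
Compare {W1, W2, W5}: total 29.
Compare {W1, W4, W5}: total 29.
No size-3 selection does better; minimum is 21.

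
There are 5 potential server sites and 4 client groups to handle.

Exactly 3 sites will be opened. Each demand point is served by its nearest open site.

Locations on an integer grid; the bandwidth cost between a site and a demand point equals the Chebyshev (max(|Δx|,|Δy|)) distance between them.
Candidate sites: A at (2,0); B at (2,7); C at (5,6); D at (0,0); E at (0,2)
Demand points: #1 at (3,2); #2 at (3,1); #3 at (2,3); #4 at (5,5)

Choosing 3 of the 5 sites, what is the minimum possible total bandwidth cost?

Open {A, C, E}.
  #1→A 2, #2→A 1, #3→E 2, #4→C 1  ⇒ total 6.
Compare {A, B, C}: total 7.
Compare {A, C, D}: total 7.
No size-3 selection does better; minimum is 6.

6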